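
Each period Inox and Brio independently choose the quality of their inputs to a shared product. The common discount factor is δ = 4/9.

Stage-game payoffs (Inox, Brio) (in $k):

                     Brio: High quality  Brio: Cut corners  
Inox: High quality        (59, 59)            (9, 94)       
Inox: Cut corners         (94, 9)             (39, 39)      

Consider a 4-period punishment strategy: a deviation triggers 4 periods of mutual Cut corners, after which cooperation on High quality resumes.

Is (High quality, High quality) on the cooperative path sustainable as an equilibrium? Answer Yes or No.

IC: δ+…+δ^4 ≥ (94−59)/(59−39) = 7/4.
At δ = 4/9: partial sum = 0.7688 < 1.7500. Cooperation not sustainable.

No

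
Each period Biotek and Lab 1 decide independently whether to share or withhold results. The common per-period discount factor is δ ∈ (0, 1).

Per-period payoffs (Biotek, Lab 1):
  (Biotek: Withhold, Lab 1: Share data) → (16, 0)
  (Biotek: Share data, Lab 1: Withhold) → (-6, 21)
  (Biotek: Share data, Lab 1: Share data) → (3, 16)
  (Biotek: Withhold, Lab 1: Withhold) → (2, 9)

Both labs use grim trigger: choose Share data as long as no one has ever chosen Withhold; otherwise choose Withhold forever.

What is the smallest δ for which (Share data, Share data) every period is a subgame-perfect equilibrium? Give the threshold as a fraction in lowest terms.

Biotek: cooperation gives 3 each period; deviation gives 16 once then 2 forever.
  3/(1−δ) ≥ 16 + 2δ/(1−δ) ⇒ δ ≥ 13/14.
Lab 1: cooperation gives 16 each period; deviation gives 21 once then 9 forever.
  δ ≥ 5/12.
Both must hold, so the binding constraint is Biotek's: δ ≥ 13/14.

13/14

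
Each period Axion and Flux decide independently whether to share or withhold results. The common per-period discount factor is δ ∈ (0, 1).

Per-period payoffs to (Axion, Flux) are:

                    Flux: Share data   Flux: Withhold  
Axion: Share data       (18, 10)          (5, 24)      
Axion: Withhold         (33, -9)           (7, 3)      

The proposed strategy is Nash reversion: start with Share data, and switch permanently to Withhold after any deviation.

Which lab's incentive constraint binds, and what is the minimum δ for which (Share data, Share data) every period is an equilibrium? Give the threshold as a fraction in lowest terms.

Axion: cooperation gives 18 each period; deviation gives 33 once then 7 forever.
  18/(1−δ) ≥ 33 + 7δ/(1−δ) ⇒ δ ≥ 15/26.
Flux: cooperation gives 10 each period; deviation gives 24 once then 3 forever.
  δ ≥ 14/21 = 2/3.
Both must hold, so the binding constraint is Flux's: δ ≥ 2/3.

Flux; δ ≥ 2/3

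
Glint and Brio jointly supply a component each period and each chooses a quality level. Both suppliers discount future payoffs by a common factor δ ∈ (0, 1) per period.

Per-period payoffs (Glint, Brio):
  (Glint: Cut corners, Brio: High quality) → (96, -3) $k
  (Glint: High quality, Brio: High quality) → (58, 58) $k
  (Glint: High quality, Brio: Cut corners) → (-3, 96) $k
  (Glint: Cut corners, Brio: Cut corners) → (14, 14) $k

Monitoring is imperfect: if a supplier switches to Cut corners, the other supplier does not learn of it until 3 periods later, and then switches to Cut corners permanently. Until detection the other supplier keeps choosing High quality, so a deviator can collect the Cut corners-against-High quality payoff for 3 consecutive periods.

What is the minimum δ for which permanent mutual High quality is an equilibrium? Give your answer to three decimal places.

0.774

A deviator earns 96 for 3 periods, then 14 forever; cooperating earns 58 forever. Multiplying the IC by (1−δ):
58 ≥ 96(1−δ^3) + 14δ^3, so 82·δ^3 ≥ 38 and δ^3 ≥ 19/41.
δ ≥ (19/41)^(1/3) ≈ 0.774.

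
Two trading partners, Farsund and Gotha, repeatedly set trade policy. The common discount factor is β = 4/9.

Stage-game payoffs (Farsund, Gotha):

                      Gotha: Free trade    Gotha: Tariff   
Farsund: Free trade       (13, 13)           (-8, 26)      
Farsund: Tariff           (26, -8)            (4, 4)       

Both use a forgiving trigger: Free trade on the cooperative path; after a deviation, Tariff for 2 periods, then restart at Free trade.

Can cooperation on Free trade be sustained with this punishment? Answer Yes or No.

No

IC: β+…+β^2 ≥ (26−13)/(13−4) = 13/9.
At β = 4/9: partial sum = 0.6420 < 1.4444. Cooperation not sustainable.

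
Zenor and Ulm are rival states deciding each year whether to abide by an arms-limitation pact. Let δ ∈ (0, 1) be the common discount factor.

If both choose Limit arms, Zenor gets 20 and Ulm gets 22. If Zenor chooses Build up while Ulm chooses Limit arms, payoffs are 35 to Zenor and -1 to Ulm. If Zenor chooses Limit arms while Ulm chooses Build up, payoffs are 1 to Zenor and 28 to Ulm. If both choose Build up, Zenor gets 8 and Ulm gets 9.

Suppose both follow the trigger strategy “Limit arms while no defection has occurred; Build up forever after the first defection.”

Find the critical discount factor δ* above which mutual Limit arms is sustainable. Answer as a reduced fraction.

Zenor: cooperation gives 20 each period; deviation gives 35 once then 8 forever.
  20/(1−δ) ≥ 35 + 8δ/(1−δ) ⇒ δ ≥ 15/27 = 5/9.
Ulm: cooperation gives 22 each period; deviation gives 28 once then 9 forever.
  δ ≥ 6/19.
Both must hold, so the binding constraint is Zenor's: δ ≥ 5/9.

5/9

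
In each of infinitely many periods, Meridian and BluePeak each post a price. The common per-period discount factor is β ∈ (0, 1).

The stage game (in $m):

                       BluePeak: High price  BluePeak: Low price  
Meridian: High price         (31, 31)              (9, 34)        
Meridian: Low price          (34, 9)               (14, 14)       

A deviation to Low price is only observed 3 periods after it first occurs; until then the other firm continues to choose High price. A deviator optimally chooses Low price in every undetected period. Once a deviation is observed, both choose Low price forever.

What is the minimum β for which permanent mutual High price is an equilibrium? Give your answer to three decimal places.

A deviator earns 34 for 3 periods, then 14 forever; cooperating earns 31 forever. Multiplying the IC by (1−β):
31 ≥ 34(1−β^3) + 14β^3, so 20·β^3 ≥ 3 and β^3 ≥ 3/20.
β ≥ (3/20)^(1/3) ≈ 0.531.

0.531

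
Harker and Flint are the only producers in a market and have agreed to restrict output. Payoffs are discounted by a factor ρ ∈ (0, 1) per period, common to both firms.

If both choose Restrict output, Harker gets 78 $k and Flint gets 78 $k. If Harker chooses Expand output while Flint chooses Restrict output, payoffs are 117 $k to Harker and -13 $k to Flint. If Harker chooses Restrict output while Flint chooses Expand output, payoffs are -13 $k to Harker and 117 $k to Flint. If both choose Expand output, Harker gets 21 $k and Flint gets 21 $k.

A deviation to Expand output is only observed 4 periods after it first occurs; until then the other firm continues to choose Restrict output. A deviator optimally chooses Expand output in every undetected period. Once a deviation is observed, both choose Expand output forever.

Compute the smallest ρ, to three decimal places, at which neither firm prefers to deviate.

A deviator earns 117 for 4 periods, then 21 forever; cooperating earns 78 forever. Multiplying the IC by (1−ρ):
78 ≥ 117(1−ρ^4) + 21ρ^4, so 96·ρ^4 ≥ 39 and ρ^4 ≥ 13/32.
ρ ≥ (13/32)^(1/4) ≈ 0.798.

0.798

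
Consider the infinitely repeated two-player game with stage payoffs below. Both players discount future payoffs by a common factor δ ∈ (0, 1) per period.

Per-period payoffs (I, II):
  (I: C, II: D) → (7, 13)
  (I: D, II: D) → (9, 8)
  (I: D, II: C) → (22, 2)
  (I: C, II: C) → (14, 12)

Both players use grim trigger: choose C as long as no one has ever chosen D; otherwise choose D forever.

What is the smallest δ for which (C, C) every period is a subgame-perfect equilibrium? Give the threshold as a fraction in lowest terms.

8/13

I's threshold: (22−14)/(22−9) = 8/13.
II's threshold: (13−12)/(13−8) = 1/5.
8/13 > 1/5, so I binds and δ* = 8/13.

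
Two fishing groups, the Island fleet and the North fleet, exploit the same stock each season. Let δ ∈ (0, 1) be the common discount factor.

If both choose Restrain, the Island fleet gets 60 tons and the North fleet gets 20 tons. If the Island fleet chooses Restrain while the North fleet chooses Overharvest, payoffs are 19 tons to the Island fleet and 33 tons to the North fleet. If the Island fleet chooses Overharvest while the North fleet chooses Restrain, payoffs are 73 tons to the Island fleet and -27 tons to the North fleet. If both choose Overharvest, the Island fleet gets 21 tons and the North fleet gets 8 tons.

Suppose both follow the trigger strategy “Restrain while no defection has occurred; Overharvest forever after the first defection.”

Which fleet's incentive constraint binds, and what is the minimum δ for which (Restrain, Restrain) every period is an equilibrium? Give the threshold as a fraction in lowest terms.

the North fleet; δ ≥ 13/25

the Island fleet: cooperation gives 60 each period; deviation gives 73 once then 21 forever.
  60/(1−δ) ≥ 73 + 21δ/(1−δ) ⇒ δ ≥ 13/52 = 1/4.
the North fleet: cooperation gives 20 each period; deviation gives 33 once then 8 forever.
  δ ≥ 13/25.
Both must hold, so the binding constraint is the North fleet's: δ ≥ 13/25.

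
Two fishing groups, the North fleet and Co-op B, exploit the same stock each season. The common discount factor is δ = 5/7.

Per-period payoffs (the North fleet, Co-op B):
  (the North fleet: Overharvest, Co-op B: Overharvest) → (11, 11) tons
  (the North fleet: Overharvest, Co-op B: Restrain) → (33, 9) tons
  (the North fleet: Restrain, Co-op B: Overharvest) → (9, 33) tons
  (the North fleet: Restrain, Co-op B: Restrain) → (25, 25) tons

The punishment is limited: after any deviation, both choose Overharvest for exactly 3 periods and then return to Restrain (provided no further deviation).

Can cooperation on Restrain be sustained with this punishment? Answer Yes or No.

Comparing payoff streams over the 4 periods until play realigns: cooperate → 25(1+δ+…+δ^3); deviate → 33 + 11(δ+…+δ^3).
Cooperation is sustained iff (25−11)(δ+…+δ^3) ≥ 33−25.
δ+…+δ^3 = 5/7·(1−(5/7)^3)/(1−5/7) = 1.5889, and (33−25)/(25−11) = 0.5714.
1.5889 ≥ 0.5714, so cooperation is sustainable.

Yes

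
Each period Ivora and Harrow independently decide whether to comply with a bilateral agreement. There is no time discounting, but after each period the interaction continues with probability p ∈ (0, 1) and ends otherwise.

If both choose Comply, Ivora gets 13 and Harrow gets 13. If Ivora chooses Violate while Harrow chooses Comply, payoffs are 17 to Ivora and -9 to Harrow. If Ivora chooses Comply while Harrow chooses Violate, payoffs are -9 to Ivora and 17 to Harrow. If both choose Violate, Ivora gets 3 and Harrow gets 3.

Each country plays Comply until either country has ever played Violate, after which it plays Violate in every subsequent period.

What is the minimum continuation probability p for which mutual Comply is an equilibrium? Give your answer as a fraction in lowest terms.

With no time discounting, the continuation probability p plays the role of the discount factor.
Grim-trigger IC: 13/(1−p) ≥ 17 + 3p/(1−p) ⇒ p ≥ (17−13)/(17−3) = 2/7.

2/7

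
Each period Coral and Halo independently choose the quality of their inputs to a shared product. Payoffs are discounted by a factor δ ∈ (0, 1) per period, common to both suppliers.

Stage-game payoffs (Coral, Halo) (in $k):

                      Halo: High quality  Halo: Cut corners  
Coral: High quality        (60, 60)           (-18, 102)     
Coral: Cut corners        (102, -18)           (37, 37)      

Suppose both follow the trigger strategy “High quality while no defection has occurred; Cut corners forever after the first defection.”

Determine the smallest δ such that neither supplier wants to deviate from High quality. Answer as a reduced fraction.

42/65

Under grim trigger the critical discount factor is (T−C)/(T−P) with T = 102, C = 60, P = 37.
δ* = (102−60)/(102−37) = 42/65.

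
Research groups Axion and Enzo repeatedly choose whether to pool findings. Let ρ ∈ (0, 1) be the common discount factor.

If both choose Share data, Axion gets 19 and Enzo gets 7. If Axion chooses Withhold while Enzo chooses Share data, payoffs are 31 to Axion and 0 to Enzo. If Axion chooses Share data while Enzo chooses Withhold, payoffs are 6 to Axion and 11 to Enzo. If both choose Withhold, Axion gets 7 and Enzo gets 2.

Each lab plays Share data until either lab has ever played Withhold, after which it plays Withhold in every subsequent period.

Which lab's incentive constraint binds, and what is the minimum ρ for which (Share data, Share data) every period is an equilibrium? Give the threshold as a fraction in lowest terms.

Axion; ρ ≥ 1/2

Axion's threshold: (31−19)/(31−7) = 1/2.
Enzo's threshold: (11−7)/(11−2) = 4/9.
1/2 > 4/9, so Axion binds and ρ* = 1/2.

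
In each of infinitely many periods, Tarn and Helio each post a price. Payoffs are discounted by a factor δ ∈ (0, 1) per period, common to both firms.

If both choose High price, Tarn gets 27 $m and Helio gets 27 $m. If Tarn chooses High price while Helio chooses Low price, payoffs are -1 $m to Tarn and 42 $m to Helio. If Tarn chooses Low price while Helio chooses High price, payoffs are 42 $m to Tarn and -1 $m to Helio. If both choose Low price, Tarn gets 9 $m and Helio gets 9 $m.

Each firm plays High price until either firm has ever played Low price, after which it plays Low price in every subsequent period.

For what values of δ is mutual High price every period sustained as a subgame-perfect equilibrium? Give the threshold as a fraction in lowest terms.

Cooperation forever yields 27 each period: 27/(1−δ).
Deviating yields 42 once, then 9 forever: 42 + 9δ/(1−δ).
No profitable deviation requires 27/(1−δ) ≥ 42 + 9δ/(1−δ).
Multiplying by (1−δ): 27 ≥ 42(1−δ) + 9δ = 42 − 33δ.
So 33δ ≥ 15, i.e. δ ≥ 15/33 = 5/11.

5/11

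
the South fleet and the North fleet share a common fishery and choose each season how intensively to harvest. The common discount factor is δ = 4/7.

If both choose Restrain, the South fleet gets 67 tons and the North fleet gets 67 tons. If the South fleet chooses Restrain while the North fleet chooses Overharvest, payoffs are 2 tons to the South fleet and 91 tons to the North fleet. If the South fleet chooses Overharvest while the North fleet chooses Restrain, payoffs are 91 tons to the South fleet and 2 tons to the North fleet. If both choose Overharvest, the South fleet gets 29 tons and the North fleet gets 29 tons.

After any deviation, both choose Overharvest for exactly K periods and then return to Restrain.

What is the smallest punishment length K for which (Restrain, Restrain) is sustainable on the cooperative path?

Need Σ_{k=1}^{K} δ^k ≥ (91−67)/(67−29) = 0.6316 at δ = 4/7.
At K = 1 the sum is 0.5714 < 0.6316; at K = 2 it is 0.8980 ≥ 0.6316.
So the minimum punishment length is K = 2.

2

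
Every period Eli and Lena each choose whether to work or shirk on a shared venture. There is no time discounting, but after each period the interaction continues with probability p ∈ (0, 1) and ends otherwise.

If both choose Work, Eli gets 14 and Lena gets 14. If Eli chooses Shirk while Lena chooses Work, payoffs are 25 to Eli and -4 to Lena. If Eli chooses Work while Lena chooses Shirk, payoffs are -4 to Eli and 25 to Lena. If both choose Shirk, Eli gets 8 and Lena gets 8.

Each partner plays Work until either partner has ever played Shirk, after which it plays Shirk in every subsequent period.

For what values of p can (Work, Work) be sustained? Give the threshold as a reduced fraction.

11/17

With no time discounting, the continuation probability p plays the role of the discount factor.
Grim-trigger IC: 14/(1−p) ≥ 25 + 8p/(1−p) ⇒ p ≥ (25−14)/(25−8) = 11/17.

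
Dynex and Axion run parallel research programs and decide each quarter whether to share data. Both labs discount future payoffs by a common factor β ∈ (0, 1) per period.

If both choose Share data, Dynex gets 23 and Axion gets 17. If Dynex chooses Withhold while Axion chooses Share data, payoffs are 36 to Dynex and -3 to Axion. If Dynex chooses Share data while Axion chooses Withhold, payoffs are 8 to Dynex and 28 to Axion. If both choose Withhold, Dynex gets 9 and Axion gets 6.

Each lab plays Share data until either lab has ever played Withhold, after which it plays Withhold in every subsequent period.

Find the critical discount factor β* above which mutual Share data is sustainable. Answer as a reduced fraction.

Dynex: cooperation gives 23 each period; deviation gives 36 once then 9 forever.
  23/(1−β) ≥ 36 + 9β/(1−β) ⇒ β ≥ 13/27.
Axion: cooperation gives 17 each period; deviation gives 28 once then 6 forever.
  β ≥ 11/22 = 1/2.
Both must hold, so the binding constraint is Axion's: β ≥ 1/2.

1/2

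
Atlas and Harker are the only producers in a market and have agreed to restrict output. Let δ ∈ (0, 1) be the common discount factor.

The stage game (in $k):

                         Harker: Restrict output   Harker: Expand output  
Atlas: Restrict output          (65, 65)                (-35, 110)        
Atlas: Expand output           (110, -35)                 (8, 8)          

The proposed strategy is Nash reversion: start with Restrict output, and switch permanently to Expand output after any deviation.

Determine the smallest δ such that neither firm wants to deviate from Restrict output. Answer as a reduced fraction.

65/(1−δ) ≥ 110 + 8δ/(1−δ)
65 ≥ 110 − 102δ
δ ≥ 45/102 = 15/34.

15/34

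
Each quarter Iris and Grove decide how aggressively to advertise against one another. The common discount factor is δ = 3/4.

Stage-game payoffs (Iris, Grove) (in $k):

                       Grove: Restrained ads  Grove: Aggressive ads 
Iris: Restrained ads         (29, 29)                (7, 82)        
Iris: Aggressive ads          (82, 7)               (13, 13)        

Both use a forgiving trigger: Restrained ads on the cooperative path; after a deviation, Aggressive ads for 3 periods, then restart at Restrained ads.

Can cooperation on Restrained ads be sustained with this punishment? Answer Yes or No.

No

IC: δ+…+δ^3 ≥ (82−29)/(29−13) = 53/16.
At δ = 3/4: partial sum = 1.7344 < 3.3125. Cooperation not sustainable.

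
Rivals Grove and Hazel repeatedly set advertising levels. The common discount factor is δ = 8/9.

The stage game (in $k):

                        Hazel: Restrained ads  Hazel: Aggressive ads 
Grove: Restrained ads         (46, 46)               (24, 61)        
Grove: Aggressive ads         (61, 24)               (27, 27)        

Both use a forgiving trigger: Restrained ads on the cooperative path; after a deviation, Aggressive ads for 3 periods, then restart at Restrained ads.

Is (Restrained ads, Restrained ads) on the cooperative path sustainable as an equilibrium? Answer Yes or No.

Comparing payoff streams over the 4 periods until play realigns: cooperate → 46(1+δ+…+δ^3); deviate → 61 + 27(δ+…+δ^3).
Cooperation is sustained iff (46−27)(δ+…+δ^3) ≥ 61−46.
δ+…+δ^3 = 8/9·(1−(8/9)^3)/(1−8/9) = 2.3813, and (61−46)/(46−27) = 0.7895.
2.3813 ≥ 0.7895, so cooperation is sustainable.

Yes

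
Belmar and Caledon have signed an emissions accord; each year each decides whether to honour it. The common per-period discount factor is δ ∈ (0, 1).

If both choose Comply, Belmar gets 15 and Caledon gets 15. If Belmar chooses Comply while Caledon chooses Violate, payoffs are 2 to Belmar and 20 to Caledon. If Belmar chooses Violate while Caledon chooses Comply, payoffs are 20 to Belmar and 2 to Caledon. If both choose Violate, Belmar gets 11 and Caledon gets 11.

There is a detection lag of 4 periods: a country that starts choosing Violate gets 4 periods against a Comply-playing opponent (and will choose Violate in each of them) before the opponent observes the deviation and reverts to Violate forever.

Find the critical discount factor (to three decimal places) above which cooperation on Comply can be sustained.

The best deviation is to choose Violate for all 4 undetected periods, earning 20 each, then 11 forever once detected.
Deviation value: 20(1−δ^4)/(1−δ) + 11δ^4/(1−δ); cooperation value: 15/(1−δ).
IC: 15 ≥ 20(1−δ^4) + 11δ^4 = 20 − 9δ^4.
So δ^4 ≥ 5/9, giving δ ≥ (5/9)^(1/4) ≈ 0.863.

0.863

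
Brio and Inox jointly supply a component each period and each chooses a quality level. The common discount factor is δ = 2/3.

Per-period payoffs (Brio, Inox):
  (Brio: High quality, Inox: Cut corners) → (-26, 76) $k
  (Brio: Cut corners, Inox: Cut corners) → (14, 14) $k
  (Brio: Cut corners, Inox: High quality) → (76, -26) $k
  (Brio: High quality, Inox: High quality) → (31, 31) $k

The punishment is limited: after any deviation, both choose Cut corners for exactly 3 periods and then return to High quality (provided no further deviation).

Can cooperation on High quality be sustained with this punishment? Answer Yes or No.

Comparing payoff streams over the 4 periods until play realigns: cooperate → 31(1+δ+…+δ^3); deviate → 76 + 14(δ+…+δ^3).
Cooperation is sustained iff (31−14)(δ+…+δ^3) ≥ 76−31.
δ+…+δ^3 = 2/3·(1−(2/3)^3)/(1−2/3) = 1.4074, and (76−31)/(31−14) = 2.6471.
1.4074 < 2.6471, so cooperation is not sustainable.

No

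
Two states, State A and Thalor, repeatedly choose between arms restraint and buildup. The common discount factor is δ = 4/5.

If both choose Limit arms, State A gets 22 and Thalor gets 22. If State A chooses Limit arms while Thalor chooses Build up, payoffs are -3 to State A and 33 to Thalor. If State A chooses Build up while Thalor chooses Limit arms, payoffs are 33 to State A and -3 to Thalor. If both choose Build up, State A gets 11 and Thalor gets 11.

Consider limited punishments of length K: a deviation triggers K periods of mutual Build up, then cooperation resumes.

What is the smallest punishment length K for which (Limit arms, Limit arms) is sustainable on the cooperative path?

2

Need Σ_{k=1}^{K} δ^k ≥ (33−22)/(22−11) = 1.0000 at δ = 4/5.
At K = 1 the sum is 0.8000 < 1.0000; at K = 2 it is 1.4400 ≥ 1.0000.
So the minimum punishment length is K = 2.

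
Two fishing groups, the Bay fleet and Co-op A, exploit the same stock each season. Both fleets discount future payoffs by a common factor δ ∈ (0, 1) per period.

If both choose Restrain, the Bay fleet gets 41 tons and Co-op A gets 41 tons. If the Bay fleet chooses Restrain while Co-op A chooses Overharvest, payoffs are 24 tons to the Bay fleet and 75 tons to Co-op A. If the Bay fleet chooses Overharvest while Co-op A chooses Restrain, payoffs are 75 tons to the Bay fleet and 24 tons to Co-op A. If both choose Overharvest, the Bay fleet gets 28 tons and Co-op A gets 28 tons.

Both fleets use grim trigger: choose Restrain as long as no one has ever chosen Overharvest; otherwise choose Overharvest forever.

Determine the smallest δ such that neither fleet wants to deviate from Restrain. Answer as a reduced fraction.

34/47

41/(1−δ) ≥ 75 + 28δ/(1−δ)
41 ≥ 75 − 47δ
δ ≥ 34/47.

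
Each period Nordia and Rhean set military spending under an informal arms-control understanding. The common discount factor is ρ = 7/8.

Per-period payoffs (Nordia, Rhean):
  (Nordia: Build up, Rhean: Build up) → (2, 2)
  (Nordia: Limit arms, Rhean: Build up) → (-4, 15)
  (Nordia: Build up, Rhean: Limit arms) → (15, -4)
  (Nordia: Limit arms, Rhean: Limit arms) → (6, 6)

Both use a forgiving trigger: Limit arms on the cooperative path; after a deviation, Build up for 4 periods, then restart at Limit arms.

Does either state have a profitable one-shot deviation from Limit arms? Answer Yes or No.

A one-shot deviation gives 15 now, then 2 for 4 periods, then back to 6.
Gain from deviating: (15−6) today; loss: (6−2) in each of the next 4 periods.
No-deviation condition: (6−2)(ρ+…+ρ^4) ≥ 15−6, i.e. ρ+…+ρ^4 ≥ 9/4.
At ρ = 7/8: ρ+…+ρ^4 = 2.8967 ≥ 2.2500.
So cooperation is sustainable.

No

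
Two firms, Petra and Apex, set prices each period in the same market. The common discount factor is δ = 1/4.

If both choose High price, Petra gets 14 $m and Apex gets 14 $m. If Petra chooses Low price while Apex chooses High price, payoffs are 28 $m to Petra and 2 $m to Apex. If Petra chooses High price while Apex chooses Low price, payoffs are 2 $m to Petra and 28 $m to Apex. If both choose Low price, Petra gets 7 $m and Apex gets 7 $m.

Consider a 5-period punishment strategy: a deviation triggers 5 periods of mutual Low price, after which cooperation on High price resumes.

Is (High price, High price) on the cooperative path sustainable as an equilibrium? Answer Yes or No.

No

A one-shot deviation gives 28 now, then 7 for 5 periods, then back to 14.
Gain from deviating: (28−14) today; loss: (14−7) in each of the next 5 periods.
No-deviation condition: (14−7)(δ+…+δ^5) ≥ 28−14, i.e. δ+…+δ^5 ≥ 2.
At δ = 1/4: δ+…+δ^5 = 0.3330 < 2.0000.
So cooperation is not sustainable.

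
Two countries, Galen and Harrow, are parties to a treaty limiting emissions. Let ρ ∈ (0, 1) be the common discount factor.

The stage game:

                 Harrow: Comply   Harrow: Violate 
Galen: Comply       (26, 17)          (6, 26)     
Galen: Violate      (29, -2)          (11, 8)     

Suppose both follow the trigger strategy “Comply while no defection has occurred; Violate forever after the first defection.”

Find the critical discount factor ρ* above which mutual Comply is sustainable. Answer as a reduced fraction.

1/2

Galen: cooperation gives 26 each period; deviation gives 29 once then 11 forever.
  26/(1−ρ) ≥ 29 + 11ρ/(1−ρ) ⇒ ρ ≥ 3/18 = 1/6.
Harrow: cooperation gives 17 each period; deviation gives 26 once then 8 forever.
  ρ ≥ 9/18 = 1/2.
Both must hold, so the binding constraint is Harrow's: ρ ≥ 1/2.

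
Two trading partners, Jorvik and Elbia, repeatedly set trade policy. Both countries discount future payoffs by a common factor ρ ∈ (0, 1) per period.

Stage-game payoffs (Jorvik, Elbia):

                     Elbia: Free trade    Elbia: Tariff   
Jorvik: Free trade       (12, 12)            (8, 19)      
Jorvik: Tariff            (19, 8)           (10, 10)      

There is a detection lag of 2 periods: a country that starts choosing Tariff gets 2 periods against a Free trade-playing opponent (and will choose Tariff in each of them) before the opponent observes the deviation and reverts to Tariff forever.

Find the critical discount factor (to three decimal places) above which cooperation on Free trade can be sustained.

The best deviation is to choose Tariff for all 2 undetected periods, earning 19 each, then 10 forever once detected.
Deviation value: 19(1−ρ^2)/(1−ρ) + 10ρ^2/(1−ρ); cooperation value: 12/(1−ρ).
IC: 12 ≥ 19(1−ρ^2) + 10ρ^2 = 19 − 9ρ^2.
So ρ^2 ≥ 7/9, giving ρ ≥ (7/9)^(1/2) ≈ 0.882.

0.882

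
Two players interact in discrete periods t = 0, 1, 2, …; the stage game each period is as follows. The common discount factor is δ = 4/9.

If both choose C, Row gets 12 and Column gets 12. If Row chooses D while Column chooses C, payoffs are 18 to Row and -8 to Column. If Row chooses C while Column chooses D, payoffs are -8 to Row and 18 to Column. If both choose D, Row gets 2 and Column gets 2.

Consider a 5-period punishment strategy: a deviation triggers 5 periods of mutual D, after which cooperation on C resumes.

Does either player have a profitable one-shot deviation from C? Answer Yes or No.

No

A one-shot deviation gives 18 now, then 2 for 5 periods, then back to 12.
Gain from deviating: (18−12) today; loss: (12−2) in each of the next 5 periods.
No-deviation condition: (12−2)(δ+…+δ^5) ≥ 18−12, i.e. δ+…+δ^5 ≥ 3/5.
At δ = 4/9: δ+…+δ^5 = 0.7861 ≥ 0.6000.
So cooperation is sustainable.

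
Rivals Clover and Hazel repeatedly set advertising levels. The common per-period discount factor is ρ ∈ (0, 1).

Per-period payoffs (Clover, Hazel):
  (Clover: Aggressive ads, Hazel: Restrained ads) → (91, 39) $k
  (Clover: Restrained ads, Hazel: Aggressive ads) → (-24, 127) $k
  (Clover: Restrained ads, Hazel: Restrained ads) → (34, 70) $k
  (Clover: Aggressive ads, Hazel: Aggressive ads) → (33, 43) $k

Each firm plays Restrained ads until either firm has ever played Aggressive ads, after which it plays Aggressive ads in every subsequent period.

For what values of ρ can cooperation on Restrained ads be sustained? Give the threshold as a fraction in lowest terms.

For Clover: deviation gain 91−34 = 57, per-period punishment loss 34−33 = 1. IC gives ρ ≥ 57/58.
For Hazel: gain 57, loss 27 per period, so ρ ≥ 57/84 = 19/28.
The tighter constraint is Clover's, so cooperation needs ρ ≥ 57/58.

57/58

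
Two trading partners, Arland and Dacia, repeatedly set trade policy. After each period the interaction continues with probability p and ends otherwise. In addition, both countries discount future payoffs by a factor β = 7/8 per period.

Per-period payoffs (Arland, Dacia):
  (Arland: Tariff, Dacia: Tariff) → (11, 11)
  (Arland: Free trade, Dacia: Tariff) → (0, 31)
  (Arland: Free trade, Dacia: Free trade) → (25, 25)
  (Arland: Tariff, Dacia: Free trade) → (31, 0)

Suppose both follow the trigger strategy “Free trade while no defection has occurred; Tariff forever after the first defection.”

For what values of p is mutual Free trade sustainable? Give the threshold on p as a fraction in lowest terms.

Expected continuation weight on next period's payoff is β·p = 7/8·p, which plays the role of the discount factor.
Cooperation requires 7/8·p ≥ (31−25)/(31−11) = 3/10, hence p ≥ 12/35.

12/35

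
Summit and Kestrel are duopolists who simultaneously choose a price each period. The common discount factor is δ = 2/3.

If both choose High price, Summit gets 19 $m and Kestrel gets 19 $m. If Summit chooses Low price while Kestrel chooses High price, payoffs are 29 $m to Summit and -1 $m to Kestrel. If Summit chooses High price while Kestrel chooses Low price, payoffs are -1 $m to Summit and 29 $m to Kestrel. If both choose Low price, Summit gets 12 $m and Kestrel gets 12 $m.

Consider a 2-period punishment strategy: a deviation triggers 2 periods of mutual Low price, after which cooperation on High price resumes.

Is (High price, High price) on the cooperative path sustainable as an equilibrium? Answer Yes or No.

IC: δ+…+δ^2 ≥ (29−19)/(19−12) = 10/7.
At δ = 2/3: partial sum = 1.1111 < 1.4286. Cooperation not sustainable.

No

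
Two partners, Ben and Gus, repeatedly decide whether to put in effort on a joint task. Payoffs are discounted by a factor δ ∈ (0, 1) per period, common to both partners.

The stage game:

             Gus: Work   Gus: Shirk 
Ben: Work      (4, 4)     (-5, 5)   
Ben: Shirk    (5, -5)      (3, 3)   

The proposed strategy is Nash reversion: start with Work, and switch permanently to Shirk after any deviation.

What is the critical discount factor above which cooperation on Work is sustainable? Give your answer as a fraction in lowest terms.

1/2

One-period gain from deviating is 5 − 4 = 1. The loss is 4 − 3 = 1 in every subsequent period, with present value 1·δ/(1−δ).
Deviation is unprofitable when 1·δ/(1−δ) ≥ 1, i.e. δ/(1−δ) ≥ 1.
Equivalently δ ≥ 1/(1+1) = 1/2.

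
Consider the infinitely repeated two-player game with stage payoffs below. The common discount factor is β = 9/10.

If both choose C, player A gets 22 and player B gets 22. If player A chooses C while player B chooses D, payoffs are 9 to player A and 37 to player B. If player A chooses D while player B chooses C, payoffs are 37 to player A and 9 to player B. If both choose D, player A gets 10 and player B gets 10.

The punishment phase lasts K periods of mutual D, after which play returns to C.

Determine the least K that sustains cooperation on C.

Need Σ_{k=1}^{K} β^k ≥ (37−22)/(22−10) = 1.2500 at β = 9/10.
At K = 1 the sum is 0.9000 < 1.2500; at K = 2 it is 1.7100 ≥ 1.2500.
So the minimum punishment length is K = 2.

2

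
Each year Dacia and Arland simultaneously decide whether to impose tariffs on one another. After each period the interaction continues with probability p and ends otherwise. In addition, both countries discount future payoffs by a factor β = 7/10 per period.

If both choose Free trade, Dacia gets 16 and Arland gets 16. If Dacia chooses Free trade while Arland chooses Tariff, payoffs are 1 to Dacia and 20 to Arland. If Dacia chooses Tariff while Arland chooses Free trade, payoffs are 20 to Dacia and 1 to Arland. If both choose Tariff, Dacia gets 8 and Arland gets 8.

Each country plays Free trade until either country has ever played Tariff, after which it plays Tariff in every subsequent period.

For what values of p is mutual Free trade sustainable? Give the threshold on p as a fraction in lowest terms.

Expected continuation weight on next period's payoff is β·p = 7/10·p, which plays the role of the discount factor.
Cooperation requires 7/10·p ≥ (20−16)/(20−8) = 1/3, hence p ≥ 10/21.

10/21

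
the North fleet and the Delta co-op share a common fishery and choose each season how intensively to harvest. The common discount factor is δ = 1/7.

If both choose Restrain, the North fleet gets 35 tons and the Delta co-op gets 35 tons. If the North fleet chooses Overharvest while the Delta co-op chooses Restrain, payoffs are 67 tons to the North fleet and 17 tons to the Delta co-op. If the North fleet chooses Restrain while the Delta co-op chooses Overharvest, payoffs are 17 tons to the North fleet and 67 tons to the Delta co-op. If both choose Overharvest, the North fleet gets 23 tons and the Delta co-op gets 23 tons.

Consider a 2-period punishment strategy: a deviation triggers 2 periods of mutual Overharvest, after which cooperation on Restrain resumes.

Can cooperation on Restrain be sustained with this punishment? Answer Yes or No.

IC: δ+…+δ^2 ≥ (67−35)/(35−23) = 8/3.
At δ = 1/7: partial sum = 0.1633 < 2.6667. Cooperation not sustainable.

No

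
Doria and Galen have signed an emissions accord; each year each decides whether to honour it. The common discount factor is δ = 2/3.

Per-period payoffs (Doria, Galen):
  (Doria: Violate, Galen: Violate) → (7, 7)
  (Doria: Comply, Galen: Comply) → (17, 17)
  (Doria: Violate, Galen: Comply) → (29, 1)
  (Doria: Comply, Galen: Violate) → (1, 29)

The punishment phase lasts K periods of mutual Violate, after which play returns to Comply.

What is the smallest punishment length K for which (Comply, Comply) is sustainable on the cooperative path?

3

No profitable deviation requires (17−7)(δ+…+δ^K) ≥ 29−17, i.e. δ+…+δ^K ≥ 6/5 ≈ 1.2000.
With δ = 2/3, the partial sums are K=1: 0.6667, K=2: 1.1111, K=3: 1.4074.
K = 3 is the first length at which the sum reaches 1.2000.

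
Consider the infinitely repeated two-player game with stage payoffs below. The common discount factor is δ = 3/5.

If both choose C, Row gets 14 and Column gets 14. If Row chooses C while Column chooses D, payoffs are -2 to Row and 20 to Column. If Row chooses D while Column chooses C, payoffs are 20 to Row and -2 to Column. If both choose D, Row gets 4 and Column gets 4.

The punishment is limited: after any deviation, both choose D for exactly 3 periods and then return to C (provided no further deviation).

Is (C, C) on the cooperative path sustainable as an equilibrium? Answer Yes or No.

Yes

IC: δ+…+δ^3 ≥ (20−14)/(14−4) = 3/5.
At δ = 3/5: partial sum = 1.1760 ≥ 0.6000. Cooperation sustainable.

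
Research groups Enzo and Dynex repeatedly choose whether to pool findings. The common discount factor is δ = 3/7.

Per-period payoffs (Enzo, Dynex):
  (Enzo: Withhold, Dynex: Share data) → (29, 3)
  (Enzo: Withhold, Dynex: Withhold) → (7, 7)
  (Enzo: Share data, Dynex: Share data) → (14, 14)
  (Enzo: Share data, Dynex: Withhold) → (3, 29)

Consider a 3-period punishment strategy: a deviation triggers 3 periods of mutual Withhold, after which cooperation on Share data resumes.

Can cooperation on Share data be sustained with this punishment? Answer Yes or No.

Comparing payoff streams over the 4 periods until play realigns: cooperate → 14(1+δ+…+δ^3); deviate → 29 + 7(δ+…+δ^3).
Cooperation is sustained iff (14−7)(δ+…+δ^3) ≥ 29−14.
δ+…+δ^3 = 3/7·(1−(3/7)^3)/(1−3/7) = 0.6910, and (29−14)/(14−7) = 2.1429.
0.6910 < 2.1429, so cooperation is not sustainable.

No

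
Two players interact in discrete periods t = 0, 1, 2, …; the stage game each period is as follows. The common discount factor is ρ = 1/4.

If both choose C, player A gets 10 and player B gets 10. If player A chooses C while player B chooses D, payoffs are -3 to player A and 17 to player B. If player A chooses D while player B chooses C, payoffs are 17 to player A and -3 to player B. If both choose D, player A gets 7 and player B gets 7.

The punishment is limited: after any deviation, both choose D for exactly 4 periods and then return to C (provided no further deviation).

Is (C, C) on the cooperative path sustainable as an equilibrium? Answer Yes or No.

No

IC: ρ+…+ρ^4 ≥ (17−10)/(10−7) = 7/3.
At ρ = 1/4: partial sum = 0.3320 < 2.3333. Cooperation not sustainable.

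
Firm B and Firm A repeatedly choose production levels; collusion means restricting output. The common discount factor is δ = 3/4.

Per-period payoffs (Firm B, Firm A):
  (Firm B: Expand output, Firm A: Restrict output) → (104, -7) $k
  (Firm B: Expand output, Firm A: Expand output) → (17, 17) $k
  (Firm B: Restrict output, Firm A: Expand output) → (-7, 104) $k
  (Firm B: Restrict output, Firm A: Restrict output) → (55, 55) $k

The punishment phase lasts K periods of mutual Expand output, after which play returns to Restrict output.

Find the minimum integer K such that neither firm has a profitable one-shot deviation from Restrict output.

Need Σ_{k=1}^{K} δ^k ≥ (104−55)/(55−17) = 1.2895 at δ = 3/4.
At K = 1 the sum is 0.7500 < 1.2895; at K = 2 it is 1.3125 ≥ 1.2895.
So the minimum punishment length is K = 2.

2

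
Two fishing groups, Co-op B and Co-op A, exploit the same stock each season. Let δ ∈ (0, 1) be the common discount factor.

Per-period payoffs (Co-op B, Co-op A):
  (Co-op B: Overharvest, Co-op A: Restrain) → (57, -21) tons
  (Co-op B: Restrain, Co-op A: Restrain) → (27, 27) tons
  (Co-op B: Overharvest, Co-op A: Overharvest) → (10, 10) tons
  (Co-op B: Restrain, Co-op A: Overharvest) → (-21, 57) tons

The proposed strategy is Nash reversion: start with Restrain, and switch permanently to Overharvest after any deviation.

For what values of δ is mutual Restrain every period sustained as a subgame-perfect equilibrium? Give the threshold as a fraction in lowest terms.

Under grim trigger the critical discount factor is (T−C)/(T−P) with T = 57, C = 27, P = 10.
δ* = (57−27)/(57−10) = 30/47.

30/47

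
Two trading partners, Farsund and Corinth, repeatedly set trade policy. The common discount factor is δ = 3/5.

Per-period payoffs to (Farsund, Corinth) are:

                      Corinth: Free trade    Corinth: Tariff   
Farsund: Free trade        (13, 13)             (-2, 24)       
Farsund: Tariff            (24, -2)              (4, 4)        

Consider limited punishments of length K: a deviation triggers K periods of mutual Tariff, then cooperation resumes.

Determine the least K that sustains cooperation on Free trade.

IC: δ(1−δ^K)/(1−δ) ≥ (24−13)/(13−4) = 11/9.
With δ = 3/5: need 1 − δ^K ≥ 11/9·(1−3/5)/(3/5), i.e. δ^K ≤ 0.1852.
Since (3/5)^3 = 0.2160 and (3/5)^4 = 0.1296, the smallest such K is 4.

4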